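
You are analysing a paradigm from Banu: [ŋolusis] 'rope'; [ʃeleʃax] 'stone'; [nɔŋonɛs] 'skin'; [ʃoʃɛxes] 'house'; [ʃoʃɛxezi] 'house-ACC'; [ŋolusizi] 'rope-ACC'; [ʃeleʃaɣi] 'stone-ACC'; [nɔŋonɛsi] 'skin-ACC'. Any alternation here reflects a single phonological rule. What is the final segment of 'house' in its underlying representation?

/z/

'house' shows [s] ~ [z] at the end of the stem ([ʃoʃɛxes] vs [ʃoʃɛxezi]).
If /s/ were underlying and a rule turned it into [z] before the ACC suffix, 'skin' would also alternate; but it has [s] in both [nɔŋonɛs] and [nɔŋonɛsi].
So /z/ is underlying, and a rule of word-final obstruent devoicing — voiced obstruents become voiceless word-finally — gives [s].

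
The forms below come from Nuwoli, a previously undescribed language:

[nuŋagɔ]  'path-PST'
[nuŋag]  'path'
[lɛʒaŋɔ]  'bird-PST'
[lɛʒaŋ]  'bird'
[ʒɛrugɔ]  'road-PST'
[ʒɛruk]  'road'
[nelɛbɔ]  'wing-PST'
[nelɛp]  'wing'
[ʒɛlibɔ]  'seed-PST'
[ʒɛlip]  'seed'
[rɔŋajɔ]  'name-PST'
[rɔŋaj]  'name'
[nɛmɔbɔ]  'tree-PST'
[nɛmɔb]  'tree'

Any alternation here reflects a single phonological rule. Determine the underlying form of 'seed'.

In [ʒɛlibɔ] and [ʒɛlip] the final segment of 'seed' alternates: [b] ~ [p].
The stem 'tree' ([nɛmɔbɔ], [nɛmɔb]) shows [b] unchanged in both environments, so [b] cannot be basic with [p] derived in isolation.
So /p/ is underlying, and a rule of intervocalic voicing — voiceless stops become voiced between vowels — gives [b].
Hence 'seed' is /ʒɛlip/ underlyingly.

/ʒɛlip/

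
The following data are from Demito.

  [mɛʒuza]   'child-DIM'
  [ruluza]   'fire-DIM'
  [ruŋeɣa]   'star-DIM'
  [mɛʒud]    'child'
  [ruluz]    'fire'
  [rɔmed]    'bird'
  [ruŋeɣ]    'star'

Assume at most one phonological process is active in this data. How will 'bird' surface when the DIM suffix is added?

The root 'child' surfaces as [mɛʒuza] and [mɛʒud], with a stem-final [z] ~ [d] alternation.
The stem 'fire' ([ruluza], [ruluz]) shows [z] unchanged in both environments, so [z] cannot be basic with [d] derived in isolation.
Therefore /d/ is basic and [z] is derived by intervocalic spirantization (voiced stops become fricatives between vowels).
The one attested form of 'bird', [rɔmed], shows underlying /rɔmed/. Applying the same rule between vowels gives [rɔmeza].

[rɔmeza]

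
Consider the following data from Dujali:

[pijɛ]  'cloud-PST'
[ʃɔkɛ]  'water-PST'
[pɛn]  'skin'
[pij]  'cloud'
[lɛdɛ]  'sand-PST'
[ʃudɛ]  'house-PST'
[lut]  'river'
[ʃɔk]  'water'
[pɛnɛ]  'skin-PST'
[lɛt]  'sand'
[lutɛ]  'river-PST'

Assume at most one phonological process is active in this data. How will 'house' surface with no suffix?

The stem for 'sand' ends in [d] in [lɛdɛ] but [t] in [lɛt].
If /t/ were underlying and a rule turned it into [d] before the PST suffix, 'river' would also alternate; but it has [t] in both [lutɛ] and [lut].
The alternation reflects word-final obstruent devoicing: voiced obstruents become voiceless word-finally. /d/ is underlying.
From [ʃudɛ] the stem 'house' is /ʃud/; word-finally this yields [ʃut].

[ʃut]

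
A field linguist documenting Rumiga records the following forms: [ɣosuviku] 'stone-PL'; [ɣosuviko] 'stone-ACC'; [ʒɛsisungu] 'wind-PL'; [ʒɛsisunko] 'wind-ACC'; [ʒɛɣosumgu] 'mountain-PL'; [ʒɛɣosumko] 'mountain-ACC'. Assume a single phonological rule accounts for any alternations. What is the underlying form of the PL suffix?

The PL suffix surfaces as [-gu] and [-ku], depending on the final segment of the stem.
By contrast the ACC suffix keeps its initial [k] throughout — that segment must be underlying.
The PL suffix is therefore /-gu/ underlyingly, with post-vocalic devoicing: voiced stops become voiceless after a vowel.

/-gu/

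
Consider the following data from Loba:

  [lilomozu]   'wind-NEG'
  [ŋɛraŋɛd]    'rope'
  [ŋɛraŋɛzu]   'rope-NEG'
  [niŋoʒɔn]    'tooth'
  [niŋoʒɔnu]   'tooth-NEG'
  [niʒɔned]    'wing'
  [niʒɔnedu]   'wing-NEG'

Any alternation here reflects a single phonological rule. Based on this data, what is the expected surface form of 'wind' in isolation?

[lilomod]

The root 'rope' surfaces as [ŋɛraŋɛd] and [ŋɛraŋɛzu], with a stem-final [d] ~ [z] alternation.
Compare 'wing', with invariant [d] in [niʒɔned] and [niʒɔnedu]: an analysis with underlying /d/ and a rule producing [z] before the NEG suffix would wrongly predict alternation here too.
The underlying segment must be /z/; voiced fricatives become stops word-finally, yielding [d] there.
The one attested form of 'wind', [lilomozu], shows underlying /lilomoz/. Applying the same rule word-finally gives [lilomod].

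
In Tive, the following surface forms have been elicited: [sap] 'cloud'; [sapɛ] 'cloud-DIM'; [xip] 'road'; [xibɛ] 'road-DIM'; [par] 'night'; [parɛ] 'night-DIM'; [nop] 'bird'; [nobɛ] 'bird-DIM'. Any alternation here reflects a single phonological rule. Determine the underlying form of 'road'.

The root 'road' surfaces as [xip] and [xibɛ], with a stem-final [p] ~ [b] alternation.
The stem 'cloud' ([sap], [sapɛ]) shows [p] unchanged in both environments, so [p] cannot be basic with [b] derived before the DIM suffix.
Therefore /b/ is basic and [p] is derived by word-final obstruent devoicing (voiced obstruents become voiceless word-finally).
Hence 'road' is /xib/ underlyingly.

/xib/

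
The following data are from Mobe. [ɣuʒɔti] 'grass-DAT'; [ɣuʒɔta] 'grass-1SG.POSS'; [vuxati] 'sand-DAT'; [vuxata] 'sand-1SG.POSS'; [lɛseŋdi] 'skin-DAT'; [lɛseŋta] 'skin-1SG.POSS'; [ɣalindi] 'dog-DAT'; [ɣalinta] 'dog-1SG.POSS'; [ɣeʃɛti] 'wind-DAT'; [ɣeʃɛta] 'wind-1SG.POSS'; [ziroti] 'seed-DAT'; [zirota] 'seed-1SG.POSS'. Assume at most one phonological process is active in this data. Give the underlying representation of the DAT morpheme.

/-di/

The DAT morpheme has two allomorphs, [-di] and [-ti].
The 1SG.POSS suffix, which begins with [t], is invariant after every stem; so [t] is not altered by any rule here.
So the underlying form is /-di/, and voiced stops become voiceless after a vowel.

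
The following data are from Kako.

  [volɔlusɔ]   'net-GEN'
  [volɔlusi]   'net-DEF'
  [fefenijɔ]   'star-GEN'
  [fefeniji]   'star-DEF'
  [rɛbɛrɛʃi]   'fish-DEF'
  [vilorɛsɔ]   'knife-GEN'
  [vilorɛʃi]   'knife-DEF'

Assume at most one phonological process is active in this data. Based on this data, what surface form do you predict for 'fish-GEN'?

[rɛbɛrɛsɔ]

The stem for 'knife' ends in [s] in [vilorɛsɔ] but [ʃ] in [vilorɛʃi].
The stem 'net' ([volɔlusɔ], [volɔlusi]) shows [s] unchanged in both environments, so [s] cannot be basic with [ʃ] derived before the DEF suffix.
The alternation reflects depalatalization: palato-alveolar /ʃ/ becomes [s] when no front vowel follows. /ʃ/ is underlying.
From [rɛbɛrɛʃi] the stem 'fish' is /rɛbɛrɛʃ/; when no front vowel follows this yields [rɛbɛrɛsɔ].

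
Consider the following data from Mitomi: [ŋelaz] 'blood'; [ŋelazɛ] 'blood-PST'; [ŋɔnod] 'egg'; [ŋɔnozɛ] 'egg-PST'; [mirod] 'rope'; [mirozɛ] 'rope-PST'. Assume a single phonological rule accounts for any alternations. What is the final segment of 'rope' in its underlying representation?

/d/

The stem for 'rope' ends in [d] in [mirod] but [z] in [mirozɛ].
But 'blood' keeps [z] in both environments ([ŋelaz], [ŋelazɛ]), so there is no rule changing /z/ to [d] in isolation.
The alternation reflects intervocalic spirantization: voiced stops become fricatives between vowels. /d/ is underlying.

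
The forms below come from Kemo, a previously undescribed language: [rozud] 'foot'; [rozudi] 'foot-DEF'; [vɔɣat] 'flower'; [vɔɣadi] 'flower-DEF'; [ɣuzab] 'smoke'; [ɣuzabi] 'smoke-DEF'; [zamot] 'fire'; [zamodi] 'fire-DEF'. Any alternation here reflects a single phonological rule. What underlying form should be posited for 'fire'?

/zamot/

'fire' shows [t] ~ [d] at the end of the stem ([zamot] vs [zamodi]).
The stem 'foot' ([rozud], [rozudi]) shows [d] unchanged in both environments, so [d] cannot be basic with [t] derived in isolation.
The underlying segment must be /t/; voiceless stops become voiced between vowels, yielding [d] there.
So 'fire' = /zamot/.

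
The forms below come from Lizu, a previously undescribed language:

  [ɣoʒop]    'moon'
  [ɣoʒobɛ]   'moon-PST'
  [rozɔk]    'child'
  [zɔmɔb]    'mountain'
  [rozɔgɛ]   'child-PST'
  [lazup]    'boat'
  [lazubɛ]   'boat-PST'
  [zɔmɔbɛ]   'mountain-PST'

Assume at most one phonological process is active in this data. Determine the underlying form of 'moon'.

/ɣoʒop/

The root 'moon' surfaces as [ɣoʒobɛ] and [ɣoʒop], with a stem-final [b] ~ [p] alternation.
The stem 'mountain' ([zɔmɔbɛ], [zɔmɔb]) shows [b] unchanged in both environments, so [b] cannot be basic with [p] derived in isolation.
Therefore /p/ is basic and [b] is derived by intervocalic voicing (voiceless stops become voiced between vowels).
Hence 'moon' is /ɣoʒop/ underlyingly.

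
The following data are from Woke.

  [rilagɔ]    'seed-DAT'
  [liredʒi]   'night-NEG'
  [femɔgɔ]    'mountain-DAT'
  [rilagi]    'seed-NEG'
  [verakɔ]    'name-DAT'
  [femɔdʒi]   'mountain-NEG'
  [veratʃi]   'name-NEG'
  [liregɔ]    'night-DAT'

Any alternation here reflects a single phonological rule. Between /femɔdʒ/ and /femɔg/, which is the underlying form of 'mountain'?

In [femɔgɔ] and [femɔdʒi] the final segment of 'mountain' alternates: [g] ~ [dʒ].
But 'seed' keeps [g] in both environments ([rilagɔ], [rilagi]), so there is no rule changing /g/ to [dʒ] before the NEG suffix.
Therefore /dʒ/ is basic and [g] is derived by depalatalization (palato-alveolar /tʃ/ and /dʒ/ become [k] and [g] when no front vowel follows).

/femɔdʒ/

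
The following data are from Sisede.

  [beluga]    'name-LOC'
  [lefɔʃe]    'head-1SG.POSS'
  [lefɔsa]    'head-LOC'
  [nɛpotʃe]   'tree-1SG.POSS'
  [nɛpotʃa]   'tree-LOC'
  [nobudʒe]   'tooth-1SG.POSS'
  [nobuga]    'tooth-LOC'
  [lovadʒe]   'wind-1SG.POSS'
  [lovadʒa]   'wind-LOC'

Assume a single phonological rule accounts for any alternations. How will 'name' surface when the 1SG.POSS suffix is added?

The stem for 'tooth' ends in [dʒ] in [nobudʒe] but [g] in [nobuga].
But 'wind' keeps [dʒ] in both environments ([lovadʒe], [lovadʒa]), so there is no rule changing /dʒ/ to [g] before the LOC suffix.
Therefore /g/ is basic and [dʒ] is derived by palatalization before a front vowel (/g/ and /s/ become palato-alveolar [dʒ] and [ʃ] before a front vowel).
From [beluga] the stem 'name' is /belug/; before a front vowel this yields [beludʒe].

[beludʒe]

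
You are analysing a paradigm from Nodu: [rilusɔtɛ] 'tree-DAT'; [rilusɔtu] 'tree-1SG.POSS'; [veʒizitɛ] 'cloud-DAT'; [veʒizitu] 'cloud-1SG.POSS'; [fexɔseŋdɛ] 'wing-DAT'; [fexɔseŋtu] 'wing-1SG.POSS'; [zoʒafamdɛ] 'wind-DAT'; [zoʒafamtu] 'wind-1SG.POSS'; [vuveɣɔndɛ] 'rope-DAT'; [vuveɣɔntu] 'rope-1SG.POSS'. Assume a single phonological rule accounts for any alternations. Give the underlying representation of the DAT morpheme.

/-dɛ/

The DAT morpheme has two allomorphs, [-dɛ] and [-tɛ].
The 1SG.POSS suffix, which begins with [t], is invariant after every stem; so [t] is not altered by any rule here.
The DAT suffix is therefore /-dɛ/ underlyingly, with post-vocalic devoicing: voiced stops become voiceless after a vowel.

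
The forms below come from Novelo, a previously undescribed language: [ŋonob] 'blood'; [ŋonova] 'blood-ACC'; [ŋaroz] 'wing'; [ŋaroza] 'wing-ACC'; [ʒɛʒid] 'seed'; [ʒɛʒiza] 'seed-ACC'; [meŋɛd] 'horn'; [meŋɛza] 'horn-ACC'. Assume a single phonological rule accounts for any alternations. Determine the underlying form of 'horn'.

/meŋɛd/

'horn' shows [d] ~ [z] at the end of the stem ([meŋɛd] vs [meŋɛza]).
The stem 'wing' ([ŋaroz], [ŋaroza]) shows [z] unchanged in both environments, so [z] cannot be basic with [d] derived in isolation.
Therefore /d/ is basic and [z] is derived by intervocalic spirantization (voiced stops become fricatives between vowels).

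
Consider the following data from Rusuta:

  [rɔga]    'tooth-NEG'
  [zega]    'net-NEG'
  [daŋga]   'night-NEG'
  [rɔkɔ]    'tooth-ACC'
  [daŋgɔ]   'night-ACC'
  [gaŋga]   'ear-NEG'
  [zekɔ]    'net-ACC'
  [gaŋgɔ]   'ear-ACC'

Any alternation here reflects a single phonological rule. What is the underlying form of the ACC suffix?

The ACC suffix surfaces as [-gɔ] and [-kɔ], depending on the final segment of the stem.
By contrast the NEG suffix keeps its initial [g] throughout — that segment must be underlying.
So the underlying form is /-kɔ/, and voiceless stops become voiced after a nasal.

/-kɔ/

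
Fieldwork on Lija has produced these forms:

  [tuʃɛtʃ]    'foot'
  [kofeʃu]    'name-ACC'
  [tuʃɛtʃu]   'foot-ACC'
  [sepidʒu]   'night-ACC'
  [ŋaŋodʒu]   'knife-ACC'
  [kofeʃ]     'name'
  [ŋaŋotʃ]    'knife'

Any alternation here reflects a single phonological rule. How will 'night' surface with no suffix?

[sepitʃ]

The root 'knife' surfaces as [ŋaŋotʃ] and [ŋaŋodʒu], with a stem-final [tʃ] ~ [dʒ] alternation.
If /tʃ/ were underlying and a rule turned it into [dʒ] before the ACC suffix, 'foot' would also alternate; but it has [tʃ] in both [tuʃɛtʃ] and [tuʃɛtʃu].
The underlying segment must be /dʒ/; voiced obstruents become voiceless word-finally, yielding [tʃ] there.
From [sepidʒu] the stem 'night' is /sepidʒ/; word-finally this yields [sepitʃ].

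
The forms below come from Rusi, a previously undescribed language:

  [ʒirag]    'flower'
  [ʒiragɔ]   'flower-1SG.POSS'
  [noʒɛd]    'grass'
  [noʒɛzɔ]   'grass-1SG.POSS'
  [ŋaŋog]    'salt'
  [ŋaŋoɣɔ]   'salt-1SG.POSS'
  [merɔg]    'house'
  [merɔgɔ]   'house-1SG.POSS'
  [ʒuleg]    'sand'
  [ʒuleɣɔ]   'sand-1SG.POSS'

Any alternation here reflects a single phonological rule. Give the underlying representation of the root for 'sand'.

The root 'sand' surfaces as [ʒuleg] and [ʒuleɣɔ], with a stem-final [g] ~ [ɣ] alternation.
Compare 'flower', with invariant [g] in [ʒirag] and [ʒiragɔ]: an analysis with underlying /g/ and a rule producing [ɣ] before the 1SG.POSS suffix would wrongly predict alternation here too.
So /ɣ/ is underlying, and a rule of word-final hardening — voiced fricatives become stops word-finally — gives [g].

/ʒuleɣ/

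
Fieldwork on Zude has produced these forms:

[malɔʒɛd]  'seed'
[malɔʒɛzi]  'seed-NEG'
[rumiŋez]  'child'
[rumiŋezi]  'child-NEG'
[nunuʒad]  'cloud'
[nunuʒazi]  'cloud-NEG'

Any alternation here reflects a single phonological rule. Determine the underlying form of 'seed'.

/malɔʒɛd/

'seed' shows [d] ~ [z] at the end of the stem ([malɔʒɛd] vs [malɔʒɛzi]).
If /z/ were underlying and a rule turned it into [d] in isolation, 'child' would also alternate; but it has [z] in both [rumiŋez] and [rumiŋezi].
Therefore /d/ is basic and [z] is derived by intervocalic spirantization (voiced stops become fricatives between vowels).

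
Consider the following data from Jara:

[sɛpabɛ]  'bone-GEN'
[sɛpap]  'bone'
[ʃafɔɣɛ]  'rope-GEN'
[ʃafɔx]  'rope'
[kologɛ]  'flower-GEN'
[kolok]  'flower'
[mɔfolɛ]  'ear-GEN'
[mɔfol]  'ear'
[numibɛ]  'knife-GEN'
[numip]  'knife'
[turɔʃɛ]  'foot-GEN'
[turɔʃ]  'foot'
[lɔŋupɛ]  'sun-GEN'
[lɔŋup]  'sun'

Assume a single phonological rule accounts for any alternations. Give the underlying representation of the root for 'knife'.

In [numibɛ] and [numip] the final segment of 'knife' alternates: [b] ~ [p].
Compare 'sun', with invariant [p] in [lɔŋupɛ] and [lɔŋup]: an analysis with underlying /p/ and a rule producing [b] before the GEN suffix would wrongly predict alternation here too.
Therefore /b/ is basic and [p] is derived by word-final obstruent devoicing (voiced obstruents become voiceless word-finally).

/numib/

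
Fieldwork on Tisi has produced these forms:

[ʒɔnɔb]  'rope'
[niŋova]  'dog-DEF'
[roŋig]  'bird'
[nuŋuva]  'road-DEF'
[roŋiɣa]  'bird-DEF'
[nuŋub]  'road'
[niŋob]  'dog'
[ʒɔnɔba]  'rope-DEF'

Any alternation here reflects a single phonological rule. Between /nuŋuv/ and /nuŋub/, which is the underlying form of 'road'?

In [nuŋub] and [nuŋuva] the final segment of 'road' alternates: [b] ~ [v].
But 'rope' keeps [b] in both environments ([ʒɔnɔb], [ʒɔnɔba]), so there is no rule changing /b/ to [v] before the DEF suffix.
The alternation reflects word-final hardening: voiced fricatives become stops word-finally. /v/ is underlying.

/nuŋuv/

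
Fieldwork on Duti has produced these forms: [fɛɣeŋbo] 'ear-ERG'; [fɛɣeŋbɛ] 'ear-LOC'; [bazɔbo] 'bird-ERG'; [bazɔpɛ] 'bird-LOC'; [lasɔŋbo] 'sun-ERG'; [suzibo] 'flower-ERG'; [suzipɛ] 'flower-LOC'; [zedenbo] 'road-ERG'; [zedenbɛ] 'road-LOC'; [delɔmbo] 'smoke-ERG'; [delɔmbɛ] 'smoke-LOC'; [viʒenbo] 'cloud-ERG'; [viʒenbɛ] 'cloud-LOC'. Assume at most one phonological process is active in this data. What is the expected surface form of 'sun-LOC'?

[lasɔŋbɛ]

The LOC suffix surfaces as [-bɛ] and [-pɛ], depending on the final segment of the stem.
The ERG suffix, which begins with [b], is invariant after every stem; so [b] is not altered by any rule here.
The LOC suffix is therefore /-pɛ/ underlyingly, with post-nasal voicing: voiceless stops become voiced after a nasal.
After 'sun', which ends in a nasal, the suffix surfaces as [-bɛ], giving [lasɔŋbɛ].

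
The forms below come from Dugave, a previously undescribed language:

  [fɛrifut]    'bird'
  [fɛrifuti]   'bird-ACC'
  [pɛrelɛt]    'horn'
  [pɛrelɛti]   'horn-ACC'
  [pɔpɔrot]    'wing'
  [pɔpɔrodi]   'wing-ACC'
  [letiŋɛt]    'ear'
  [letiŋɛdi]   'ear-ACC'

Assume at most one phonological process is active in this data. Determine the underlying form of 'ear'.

/letiŋɛd/

In [letiŋɛt] and [letiŋɛdi] the final segment of 'ear' alternates: [t] ~ [d].
If /t/ were underlying and a rule turned it into [d] before the ACC suffix, 'bird' would also alternate; but it has [t] in both [fɛrifut] and [fɛrifuti].
The underlying segment must be /d/; voiced obstruents become voiceless word-finally, yielding [t] there.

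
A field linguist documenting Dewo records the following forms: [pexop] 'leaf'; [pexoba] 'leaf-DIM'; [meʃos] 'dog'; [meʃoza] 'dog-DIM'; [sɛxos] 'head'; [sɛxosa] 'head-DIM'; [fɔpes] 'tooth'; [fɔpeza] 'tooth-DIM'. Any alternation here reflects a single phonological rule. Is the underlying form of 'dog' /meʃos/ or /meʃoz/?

The root 'dog' surfaces as [meʃos] and [meʃoza], with a stem-final [s] ~ [z] alternation.
The stem 'head' ([sɛxos], [sɛxosa]) shows [s] unchanged in both environments, so [s] cannot be basic with [z] derived before the DIM suffix.
The underlying segment must be /z/; voiced obstruents become voiceless word-finally, yielding [s] there.

/meʃoz/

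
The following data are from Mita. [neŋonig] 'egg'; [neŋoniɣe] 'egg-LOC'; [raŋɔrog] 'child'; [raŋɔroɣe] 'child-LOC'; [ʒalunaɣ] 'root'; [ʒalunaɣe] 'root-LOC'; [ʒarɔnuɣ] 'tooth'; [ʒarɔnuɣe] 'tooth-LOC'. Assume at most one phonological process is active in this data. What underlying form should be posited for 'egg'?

/neŋonig/

The root 'egg' surfaces as [neŋonig] and [neŋoniɣe], with a stem-final [g] ~ [ɣ] alternation.
Compare 'root', with invariant [ɣ] in [ʒalunaɣ] and [ʒalunaɣe]: an analysis with underlying /ɣ/ and a rule producing [g] in isolation would wrongly predict alternation here too.
So /g/ is underlying, and a rule of intervocalic spirantization — voiced stops become fricatives between vowels — gives [ɣ].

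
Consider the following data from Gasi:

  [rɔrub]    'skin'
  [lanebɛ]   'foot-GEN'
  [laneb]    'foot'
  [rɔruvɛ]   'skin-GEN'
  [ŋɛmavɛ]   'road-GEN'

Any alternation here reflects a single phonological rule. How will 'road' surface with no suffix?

The root 'skin' surfaces as [rɔruvɛ] and [rɔrub], with a stem-final [v] ~ [b] alternation.
But 'foot' keeps [b] in both environments ([lanebɛ], [laneb]), so there is no rule changing /b/ to [v] before the GEN suffix.
The alternation reflects word-final hardening: voiced fricatives become stops word-finally. /v/ is underlying.
The one attested form of 'road', [ŋɛmavɛ], shows underlying /ŋɛmav/. Applying the same rule word-finally gives [ŋɛmab].

[ŋɛmab]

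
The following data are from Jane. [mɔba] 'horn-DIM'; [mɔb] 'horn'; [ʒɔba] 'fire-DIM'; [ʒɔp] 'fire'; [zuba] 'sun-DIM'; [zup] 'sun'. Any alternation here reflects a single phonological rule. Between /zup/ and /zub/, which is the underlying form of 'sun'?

/zup/

'sun' shows [b] ~ [p] at the end of the stem ([zuba] vs [zup]).
If /b/ were underlying and a rule turned it into [p] in isolation, 'horn' would also alternate; but it has [b] in both [mɔba] and [mɔb].
So /p/ is underlying, and a rule of intervocalic voicing — voiceless stops become voiced between vowels — gives [b].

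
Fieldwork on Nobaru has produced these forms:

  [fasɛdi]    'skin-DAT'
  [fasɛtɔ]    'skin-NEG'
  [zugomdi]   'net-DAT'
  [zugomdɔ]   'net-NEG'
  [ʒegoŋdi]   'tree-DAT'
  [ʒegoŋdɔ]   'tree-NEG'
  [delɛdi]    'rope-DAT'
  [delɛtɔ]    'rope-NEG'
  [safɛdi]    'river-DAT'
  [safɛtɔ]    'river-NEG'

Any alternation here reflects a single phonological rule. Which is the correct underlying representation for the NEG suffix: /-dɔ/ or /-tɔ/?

/-tɔ/

The NEG morpheme has two allomorphs, [-dɔ] and [-tɔ].
The DAT suffix, which begins with [d], is invariant after every stem; so [d] is not altered by any rule here.
So the underlying form is /-tɔ/, and voiceless stops become voiced after a nasal.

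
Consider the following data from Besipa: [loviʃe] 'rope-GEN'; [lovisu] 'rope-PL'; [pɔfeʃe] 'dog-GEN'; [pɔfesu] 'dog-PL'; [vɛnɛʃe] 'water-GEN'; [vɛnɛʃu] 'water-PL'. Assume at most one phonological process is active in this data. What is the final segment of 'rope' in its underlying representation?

/s/

'rope' shows [ʃ] ~ [s] at the end of the stem ([loviʃe] vs [lovisu]).
But 'water' keeps [ʃ] in both environments ([vɛnɛʃe], [vɛnɛʃu]), so there is no rule changing /ʃ/ to [s] before the PL suffix.
Therefore /s/ is basic and [ʃ] is derived by palatalization before a front vowel (/s/ becomes palato-alveolar [ʃ] before a front vowel).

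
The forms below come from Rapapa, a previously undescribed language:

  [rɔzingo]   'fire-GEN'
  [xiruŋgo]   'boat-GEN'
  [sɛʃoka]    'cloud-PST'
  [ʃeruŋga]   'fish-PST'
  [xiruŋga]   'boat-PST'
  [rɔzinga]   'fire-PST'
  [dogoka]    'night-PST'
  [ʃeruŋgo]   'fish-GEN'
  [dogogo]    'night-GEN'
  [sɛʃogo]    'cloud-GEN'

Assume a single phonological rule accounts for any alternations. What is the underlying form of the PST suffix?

/-ka/

The PST morpheme has two allomorphs, [-ga] and [-ka].
By contrast the GEN suffix keeps its initial [g] throughout — that segment must be underlying.
So the underlying form is /-ka/, and voiceless stops become voiced after a nasal.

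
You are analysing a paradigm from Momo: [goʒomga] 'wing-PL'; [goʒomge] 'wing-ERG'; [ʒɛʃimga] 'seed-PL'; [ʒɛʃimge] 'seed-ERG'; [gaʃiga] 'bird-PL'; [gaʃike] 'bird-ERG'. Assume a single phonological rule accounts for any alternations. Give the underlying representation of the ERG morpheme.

/-ke/

The ERG suffix surfaces as [-ge] and [-ke], depending on the final segment of the stem.
The PL suffix, which begins with [g], is invariant after every stem; so [g] is not altered by any rule here.
So the underlying form is /-ke/, and voiceless stops become voiced after a nasal.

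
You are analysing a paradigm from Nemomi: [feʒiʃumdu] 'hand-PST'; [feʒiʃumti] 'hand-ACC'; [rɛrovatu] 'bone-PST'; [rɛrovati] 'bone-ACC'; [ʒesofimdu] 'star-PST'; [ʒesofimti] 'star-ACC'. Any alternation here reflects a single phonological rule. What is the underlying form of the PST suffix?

The PST suffix surfaces as [-du] and [-tu], depending on the final segment of the stem.
By contrast the ACC suffix keeps its initial [t] throughout — that segment must be underlying.
So the underlying form is /-du/, and voiced stops become voiceless after a vowel.

/-du/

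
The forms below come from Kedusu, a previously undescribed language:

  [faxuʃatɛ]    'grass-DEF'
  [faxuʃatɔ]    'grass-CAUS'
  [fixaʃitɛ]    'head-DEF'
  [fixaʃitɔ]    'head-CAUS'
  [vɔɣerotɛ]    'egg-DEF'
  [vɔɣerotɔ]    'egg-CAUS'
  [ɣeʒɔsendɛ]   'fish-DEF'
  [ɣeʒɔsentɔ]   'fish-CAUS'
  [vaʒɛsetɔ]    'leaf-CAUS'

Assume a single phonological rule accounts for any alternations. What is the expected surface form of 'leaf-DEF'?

The DEF suffix surfaces as [-dɛ] and [-tɛ], depending on the final segment of the stem.
The CAUS suffix, which begins with [t], is invariant after every stem; so [t] is not altered by any rule here.
So the underlying form is /-dɛ/, and voiced stops become voiceless after a vowel.
After 'leaf', which ends in a vowel, the suffix surfaces as [-tɛ], giving [vaʒɛsetɛ].

[vaʒɛsetɛ]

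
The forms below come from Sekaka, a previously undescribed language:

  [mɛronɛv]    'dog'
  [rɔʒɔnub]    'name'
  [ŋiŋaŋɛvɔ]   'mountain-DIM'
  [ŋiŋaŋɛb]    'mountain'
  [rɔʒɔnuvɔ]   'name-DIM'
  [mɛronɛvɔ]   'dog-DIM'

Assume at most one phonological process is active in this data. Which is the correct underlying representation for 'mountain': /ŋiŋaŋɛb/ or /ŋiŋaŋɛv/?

In [ŋiŋaŋɛb] and [ŋiŋaŋɛvɔ] the final segment of 'mountain' alternates: [b] ~ [v].
The stem 'dog' ([mɛronɛv], [mɛronɛvɔ]) shows [v] unchanged in both environments, so [v] cannot be basic with [b] derived in isolation.
The alternation reflects intervocalic spirantization: voiced stops become fricatives between vowels. /b/ is underlying.

/ŋiŋaŋɛb/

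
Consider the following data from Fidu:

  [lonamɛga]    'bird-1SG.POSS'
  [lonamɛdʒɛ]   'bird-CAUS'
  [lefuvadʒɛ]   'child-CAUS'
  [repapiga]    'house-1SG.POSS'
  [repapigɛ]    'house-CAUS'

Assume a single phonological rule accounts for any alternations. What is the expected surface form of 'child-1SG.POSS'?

The root 'bird' surfaces as [lonamɛga] and [lonamɛdʒɛ], with a stem-final [g] ~ [dʒ] alternation.
If /g/ were underlying and a rule turned it into [dʒ] before the CAUS suffix, 'house' would also alternate; but it has [g] in both [repapiga] and [repapigɛ].
Therefore /dʒ/ is basic and [g] is derived by depalatalization (palato-alveolar /dʒ/ becomes [g] when no front vowel follows).
The one attested form of 'child', [lefuvadʒɛ], shows underlying /lefuvadʒ/. Applying the same rule when no front vowel follows gives [lefuvaga].

[lefuvaga]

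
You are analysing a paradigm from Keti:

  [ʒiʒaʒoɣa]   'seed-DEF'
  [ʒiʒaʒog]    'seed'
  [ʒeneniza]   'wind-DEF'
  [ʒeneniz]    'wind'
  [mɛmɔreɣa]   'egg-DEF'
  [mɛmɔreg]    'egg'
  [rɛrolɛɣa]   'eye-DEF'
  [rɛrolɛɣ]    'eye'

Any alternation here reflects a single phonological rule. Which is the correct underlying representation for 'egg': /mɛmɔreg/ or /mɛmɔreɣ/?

/mɛmɔreg/

In [mɛmɔreɣa] and [mɛmɔreg] the final segment of 'egg' alternates: [ɣ] ~ [g].
The stem 'eye' ([rɛrolɛɣa], [rɛrolɛɣ]) shows [ɣ] unchanged in both environments, so [ɣ] cannot be basic with [g] derived in isolation.
The underlying segment must be /g/; voiced stops become fricatives between vowels, yielding [ɣ] there.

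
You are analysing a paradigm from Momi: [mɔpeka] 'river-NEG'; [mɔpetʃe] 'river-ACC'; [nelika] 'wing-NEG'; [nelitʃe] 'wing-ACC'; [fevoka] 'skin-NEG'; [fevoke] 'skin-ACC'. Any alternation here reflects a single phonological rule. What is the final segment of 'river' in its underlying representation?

The root 'river' surfaces as [mɔpeka] and [mɔpetʃe], with a stem-final [k] ~ [tʃ] alternation.
If /k/ were underlying and a rule turned it into [tʃ] before the ACC suffix, 'skin' would also alternate; but it has [k] in both [fevoka] and [fevoke].
The underlying segment must be /tʃ/; palato-alveolar /tʃ/ becomes [k] when no front vowel follows, yielding [k] there.

/tʃ/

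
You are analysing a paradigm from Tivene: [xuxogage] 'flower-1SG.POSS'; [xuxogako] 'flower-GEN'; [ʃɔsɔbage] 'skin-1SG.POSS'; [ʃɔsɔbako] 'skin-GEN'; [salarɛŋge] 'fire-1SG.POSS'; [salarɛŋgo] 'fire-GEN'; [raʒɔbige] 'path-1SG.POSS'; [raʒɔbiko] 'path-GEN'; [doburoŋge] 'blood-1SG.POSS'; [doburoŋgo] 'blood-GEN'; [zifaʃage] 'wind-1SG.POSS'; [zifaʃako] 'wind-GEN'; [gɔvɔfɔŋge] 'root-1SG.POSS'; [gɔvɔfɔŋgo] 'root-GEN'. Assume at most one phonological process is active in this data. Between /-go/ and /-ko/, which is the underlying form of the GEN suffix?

/-ko/

The GEN morpheme has two allomorphs, [-go] and [-ko].
The 1SG.POSS suffix, which begins with [g], is invariant after every stem; so [g] is not altered by any rule here.
The GEN suffix is therefore /-ko/ underlyingly, with post-nasal voicing: voiceless stops become voiced after a nasal.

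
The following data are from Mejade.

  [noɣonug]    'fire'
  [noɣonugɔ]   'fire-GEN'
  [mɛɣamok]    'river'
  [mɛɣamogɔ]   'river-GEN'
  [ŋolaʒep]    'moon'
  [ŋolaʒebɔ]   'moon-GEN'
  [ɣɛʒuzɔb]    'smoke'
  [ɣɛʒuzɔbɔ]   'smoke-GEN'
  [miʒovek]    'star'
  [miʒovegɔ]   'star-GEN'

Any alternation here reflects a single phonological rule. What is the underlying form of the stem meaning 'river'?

In [mɛɣamok] and [mɛɣamogɔ] the final segment of 'river' alternates: [k] ~ [g].
Compare 'fire', with invariant [g] in [noɣonug] and [noɣonugɔ]: an analysis with underlying /g/ and a rule producing [k] in isolation would wrongly predict alternation here too.
The underlying segment must be /k/; voiceless stops become voiced between vowels, yielding [g] there.
So 'river' = /mɛɣamok/.

/mɛɣamok/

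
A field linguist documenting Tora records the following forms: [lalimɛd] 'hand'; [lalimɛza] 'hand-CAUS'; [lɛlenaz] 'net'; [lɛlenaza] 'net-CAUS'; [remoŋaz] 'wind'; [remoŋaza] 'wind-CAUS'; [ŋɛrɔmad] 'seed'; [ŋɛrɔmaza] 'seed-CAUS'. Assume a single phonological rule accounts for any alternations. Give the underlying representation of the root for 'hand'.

/lalimɛd/

The stem for 'hand' ends in [d] in [lalimɛd] but [z] in [lalimɛza].
But 'wind' keeps [z] in both environments ([remoŋaz], [remoŋaza]), so there is no rule changing /z/ to [d] in isolation.
The underlying segment must be /d/; voiced stops become fricatives between vowels, yielding [z] there.
Hence 'hand' is /lalimɛd/ underlyingly.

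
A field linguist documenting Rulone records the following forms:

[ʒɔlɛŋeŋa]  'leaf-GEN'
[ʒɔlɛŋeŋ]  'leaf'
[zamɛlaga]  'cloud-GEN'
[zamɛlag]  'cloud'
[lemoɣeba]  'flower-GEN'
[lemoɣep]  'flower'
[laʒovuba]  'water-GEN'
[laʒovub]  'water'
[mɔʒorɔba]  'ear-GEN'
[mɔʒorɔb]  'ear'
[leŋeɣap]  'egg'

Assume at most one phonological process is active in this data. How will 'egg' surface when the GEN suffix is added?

[leŋeɣaba]

'flower' shows [b] ~ [p] at the end of the stem ([lemoɣeba] vs [lemoɣep]).
But 'ear' keeps [b] in both environments ([mɔʒorɔba], [mɔʒorɔb]), so there is no rule changing /b/ to [p] in isolation.
The underlying segment must be /p/; voiceless stops become voiced between vowels, yielding [b] there.
The one attested form of 'egg', [leŋeɣap], shows underlying /leŋeɣap/. Applying the same rule between vowels gives [leŋeɣaba].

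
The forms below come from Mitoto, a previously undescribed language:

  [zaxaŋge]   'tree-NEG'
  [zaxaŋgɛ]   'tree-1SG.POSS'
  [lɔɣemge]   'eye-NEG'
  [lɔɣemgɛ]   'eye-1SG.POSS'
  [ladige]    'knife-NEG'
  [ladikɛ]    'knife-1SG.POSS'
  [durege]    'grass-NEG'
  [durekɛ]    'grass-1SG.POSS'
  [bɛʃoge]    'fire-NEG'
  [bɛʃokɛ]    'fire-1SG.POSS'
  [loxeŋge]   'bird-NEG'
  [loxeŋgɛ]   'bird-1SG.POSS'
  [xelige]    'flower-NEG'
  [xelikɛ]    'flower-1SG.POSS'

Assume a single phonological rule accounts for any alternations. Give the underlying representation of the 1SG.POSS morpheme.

/-kɛ/

The 1SG.POSS suffix surfaces as [-gɛ] and [-kɛ], depending on the final segment of the stem.
By contrast the NEG suffix keeps its initial [g] throughout — that segment must be underlying.
So the underlying form is /-kɛ/, and voiceless stops become voiced after a nasal.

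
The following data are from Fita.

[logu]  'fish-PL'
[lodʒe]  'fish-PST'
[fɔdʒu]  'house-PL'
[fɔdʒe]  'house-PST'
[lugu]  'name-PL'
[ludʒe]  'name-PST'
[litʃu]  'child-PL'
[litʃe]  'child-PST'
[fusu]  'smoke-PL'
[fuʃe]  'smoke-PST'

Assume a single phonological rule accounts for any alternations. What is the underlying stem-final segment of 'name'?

/g/

The root 'name' surfaces as [lugu] and [ludʒe], with a stem-final [g] ~ [dʒ] alternation.
If /dʒ/ were underlying and a rule turned it into [g] before the PL suffix, 'house' would also alternate; but it has [dʒ] in both [fɔdʒu] and [fɔdʒe].
So /g/ is underlying, and a rule of palatalization before a front vowel — /g/ and /s/ become palato-alveolar [dʒ] and [ʃ] before a front vowel — gives [dʒ].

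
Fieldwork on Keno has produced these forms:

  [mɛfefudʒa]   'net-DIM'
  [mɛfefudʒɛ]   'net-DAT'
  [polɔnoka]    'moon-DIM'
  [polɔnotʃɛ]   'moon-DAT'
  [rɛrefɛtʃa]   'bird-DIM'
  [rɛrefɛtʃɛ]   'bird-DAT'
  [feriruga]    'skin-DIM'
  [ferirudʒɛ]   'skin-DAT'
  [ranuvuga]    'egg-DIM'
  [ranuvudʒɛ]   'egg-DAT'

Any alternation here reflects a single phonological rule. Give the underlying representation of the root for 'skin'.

The stem for 'skin' ends in [g] in [feriruga] but [dʒ] in [ferirudʒɛ].
The stem 'net' ([mɛfefudʒa], [mɛfefudʒɛ]) shows [dʒ] unchanged in both environments, so [dʒ] cannot be basic with [g] derived before the DIM suffix.
Therefore /g/ is basic and [dʒ] is derived by palatalization before a front vowel (/k/ and /g/ become palato-alveolar [tʃ] and [dʒ] before a front vowel).
Hence 'skin' is /ferirug/ underlyingly.

/ferirug/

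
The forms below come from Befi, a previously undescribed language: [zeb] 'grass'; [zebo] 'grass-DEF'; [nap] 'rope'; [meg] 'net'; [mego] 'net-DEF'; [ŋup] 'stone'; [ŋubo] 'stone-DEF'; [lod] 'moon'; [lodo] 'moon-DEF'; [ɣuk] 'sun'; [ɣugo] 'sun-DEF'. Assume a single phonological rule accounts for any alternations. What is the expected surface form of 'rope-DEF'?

The root 'stone' surfaces as [ŋup] and [ŋubo], with a stem-final [p] ~ [b] alternation.
The stem 'grass' ([zeb], [zebo]) shows [b] unchanged in both environments, so [b] cannot be basic with [p] derived in isolation.
The alternation reflects intervocalic voicing: voiceless stops become voiced between vowels. /p/ is underlying.
From [nap] the stem 'rope' is /nap/; between vowels this yields [nabo].

[nabo]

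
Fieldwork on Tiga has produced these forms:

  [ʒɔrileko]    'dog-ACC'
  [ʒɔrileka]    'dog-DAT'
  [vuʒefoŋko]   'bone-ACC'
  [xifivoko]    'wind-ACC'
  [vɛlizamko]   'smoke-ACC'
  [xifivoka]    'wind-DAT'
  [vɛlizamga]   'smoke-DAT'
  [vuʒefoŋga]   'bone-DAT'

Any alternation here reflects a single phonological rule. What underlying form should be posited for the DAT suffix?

The DAT suffix surfaces as [-ga] and [-ka], depending on the final segment of the stem.
The ACC suffix, which begins with [k], is invariant after every stem; so [k] is not altered by any rule here.
The DAT suffix is therefore /-ga/ underlyingly, with post-vocalic devoicing: voiced stops become voiceless after a vowel.

/-ga/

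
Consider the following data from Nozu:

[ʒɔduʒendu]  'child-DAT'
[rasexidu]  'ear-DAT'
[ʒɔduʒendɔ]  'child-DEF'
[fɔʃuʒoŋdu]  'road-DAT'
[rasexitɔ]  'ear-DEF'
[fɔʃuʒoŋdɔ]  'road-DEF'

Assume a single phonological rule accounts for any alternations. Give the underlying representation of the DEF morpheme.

The DEF suffix surfaces as [-dɔ] and [-tɔ], depending on the final segment of the stem.
The DAT suffix, which begins with [d], is invariant after every stem; so [d] is not altered by any rule here.
So the underlying form is /-tɔ/, and voiceless stops become voiced after a nasal.

/-tɔ/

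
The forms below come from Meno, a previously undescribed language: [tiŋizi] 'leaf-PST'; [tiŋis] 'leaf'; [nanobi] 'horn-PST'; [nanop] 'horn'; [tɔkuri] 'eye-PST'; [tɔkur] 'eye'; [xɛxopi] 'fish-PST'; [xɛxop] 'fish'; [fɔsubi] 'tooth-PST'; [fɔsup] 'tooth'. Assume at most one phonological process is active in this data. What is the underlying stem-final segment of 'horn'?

The stem for 'horn' ends in [b] in [nanobi] but [p] in [nanop].
But 'fish' keeps [p] in both environments ([xɛxopi], [xɛxop]), so there is no rule changing /p/ to [b] before the PST suffix.
The underlying segment must be /b/; voiced obstruents become voiceless word-finally, yielding [p] there.

/b/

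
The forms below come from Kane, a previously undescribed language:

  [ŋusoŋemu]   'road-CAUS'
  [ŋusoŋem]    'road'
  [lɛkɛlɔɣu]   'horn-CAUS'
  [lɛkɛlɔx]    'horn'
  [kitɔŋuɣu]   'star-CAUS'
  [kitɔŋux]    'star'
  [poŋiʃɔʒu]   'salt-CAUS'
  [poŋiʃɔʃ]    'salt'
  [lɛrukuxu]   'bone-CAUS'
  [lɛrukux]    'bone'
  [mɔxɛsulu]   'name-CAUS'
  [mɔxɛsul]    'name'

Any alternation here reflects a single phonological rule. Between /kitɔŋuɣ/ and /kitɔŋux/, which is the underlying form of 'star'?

/kitɔŋuɣ/

'star' shows [ɣ] ~ [x] at the end of the stem ([kitɔŋuɣu] vs [kitɔŋux]).
But 'bone' keeps [x] in both environments ([lɛrukuxu], [lɛrukux]), so there is no rule changing /x/ to [ɣ] before the CAUS suffix.
Therefore /ɣ/ is basic and [x] is derived by word-final obstruent devoicing (voiced obstruents become voiceless word-finally).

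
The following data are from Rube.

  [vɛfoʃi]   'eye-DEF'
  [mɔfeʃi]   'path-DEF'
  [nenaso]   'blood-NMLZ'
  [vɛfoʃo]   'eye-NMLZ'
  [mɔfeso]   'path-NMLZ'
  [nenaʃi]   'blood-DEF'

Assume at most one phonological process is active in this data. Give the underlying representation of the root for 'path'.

/mɔfes/

In [mɔfeʃi] and [mɔfeso] the final segment of 'path' alternates: [ʃ] ~ [s].
But 'eye' keeps [ʃ] in both environments ([vɛfoʃi], [vɛfoʃo]), so there is no rule changing /ʃ/ to [s] before the NMLZ suffix.
The alternation reflects palatalization before a front vowel: /s/ becomes palato-alveolar [ʃ] before a front vowel. /s/ is underlying.
So 'path' = /mɔfes/.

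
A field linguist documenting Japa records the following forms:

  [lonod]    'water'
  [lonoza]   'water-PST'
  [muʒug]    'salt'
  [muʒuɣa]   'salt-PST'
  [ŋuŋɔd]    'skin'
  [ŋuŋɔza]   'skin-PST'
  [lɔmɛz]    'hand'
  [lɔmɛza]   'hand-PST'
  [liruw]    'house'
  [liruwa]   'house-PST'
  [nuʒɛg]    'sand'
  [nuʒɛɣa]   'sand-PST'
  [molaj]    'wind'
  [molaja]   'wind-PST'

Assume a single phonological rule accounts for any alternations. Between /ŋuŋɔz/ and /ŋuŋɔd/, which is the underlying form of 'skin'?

/ŋuŋɔd/

'skin' shows [d] ~ [z] at the end of the stem ([ŋuŋɔd] vs [ŋuŋɔza]).
If /z/ were underlying and a rule turned it into [d] in isolation, 'hand' would also alternate; but it has [z] in both [lɔmɛz] and [lɔmɛza].
So /d/ is underlying, and a rule of intervocalic spirantization — voiced stops become fricatives between vowels — gives [z].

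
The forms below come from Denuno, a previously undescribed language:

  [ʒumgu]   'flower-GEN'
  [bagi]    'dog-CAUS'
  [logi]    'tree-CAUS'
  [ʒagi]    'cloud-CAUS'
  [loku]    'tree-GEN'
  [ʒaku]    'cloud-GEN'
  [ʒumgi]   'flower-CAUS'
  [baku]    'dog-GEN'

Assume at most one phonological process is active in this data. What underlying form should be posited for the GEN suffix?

/-ku/

The GEN suffix surfaces as [-gu] and [-ku], depending on the final segment of the stem.
By contrast the CAUS suffix keeps its initial [g] throughout — that segment must be underlying.
The GEN suffix is therefore /-ku/ underlyingly, with post-nasal voicing: voiceless stops become voiced after a nasal.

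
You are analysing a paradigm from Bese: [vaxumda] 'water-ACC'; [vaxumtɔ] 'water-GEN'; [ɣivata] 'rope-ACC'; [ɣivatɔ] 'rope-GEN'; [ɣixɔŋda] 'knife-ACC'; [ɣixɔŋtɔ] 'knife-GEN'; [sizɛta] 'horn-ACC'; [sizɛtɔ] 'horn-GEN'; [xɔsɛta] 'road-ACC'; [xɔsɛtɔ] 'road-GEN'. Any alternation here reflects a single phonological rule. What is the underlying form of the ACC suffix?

The ACC morpheme has two allomorphs, [-da] and [-ta].
The GEN suffix, which begins with [t], is invariant after every stem; so [t] is not altered by any rule here.
The ACC suffix is therefore /-da/ underlyingly, with post-vocalic devoicing: voiced stops become voiceless after a vowel.

/-da/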